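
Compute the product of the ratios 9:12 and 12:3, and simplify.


Compound ratio = (9×12) : (12×3)
= 108:36
GCD = 36
= 3:1

3:1


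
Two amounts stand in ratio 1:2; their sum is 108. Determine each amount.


Let A = 1k, B = 2k.
1k + 2k = 108
3k = 108 → k = 108/3 = 36
A = 1×36 = 36, B = 2×36 = 72
= A = 36, B = 72

A = 36, B = 72


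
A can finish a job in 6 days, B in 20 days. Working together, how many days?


Rate of A = 1/6 per day
Rate of B = 1/20 per day
Combined rate = 1/6 + 1/20 = 26/120 ≈ 0.2167 per day
Days = 1 / combined rate = 120/26
≈ 4.62 days

4.62 days


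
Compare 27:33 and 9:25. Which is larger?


27/33 = 0.8182
9/25 = 0.3600
0.8182 > 0.3600, so 27:33 is greater
= 27:33

27:33


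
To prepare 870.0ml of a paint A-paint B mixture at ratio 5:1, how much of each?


Total parts = 5 + 1 = 6
paint A: 870.0 × 5/6 = 725.0ml
paint B: 870.0 × 1/6 = 145.0ml
= 725.0ml and 145.0ml

725.0ml and 145.0ml


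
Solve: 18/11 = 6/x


Cross multiply: 18 × x = 11 × 6
18x = 66
x = 66 / 18
= 3.67

3.67


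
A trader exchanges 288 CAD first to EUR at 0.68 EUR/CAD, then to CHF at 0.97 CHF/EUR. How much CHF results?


Step 1: 288 CAD × 0.68 = 195.84 EUR
Step 2: 195.84 EUR × 0.97 = 189.96 CHF
Implied rate CAD→CHF = 0.68 × 0.97 = 0.6596
= 189.96 CHF

189.96 CHF


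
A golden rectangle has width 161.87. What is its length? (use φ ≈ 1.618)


φ = (1 + √5) / 2 ≈ 1.618
Length = width × φ = 161.87 × 1.618 = 261.90566
≈ 261.91

261.91


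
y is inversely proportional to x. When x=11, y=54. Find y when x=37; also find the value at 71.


Inverse proportion: x × y = constant
k = 11 × 54 = 594
At x=37: k/37 = 16.05
At x=71: k/71 = 8.37
= 16.05 and 8.37

16.05 and 8.37


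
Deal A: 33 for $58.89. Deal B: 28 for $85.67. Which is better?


Deal A: $58.89/33 = $1.7845/unit
Deal B: $85.67/28 = $3.0596/unit
A is cheaper per unit
= Deal A

Deal A


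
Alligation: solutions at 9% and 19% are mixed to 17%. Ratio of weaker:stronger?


Let x parts of 9% mix with y parts of 19%.
9x + 19y = 17(x + y)
9x + 19y = 17x + 17y
x(9 - 17) = y(17 - 19)
x/y = (19 - 17)/(17 - 9) = 2/8
Simplify: 1:4
= 1:4

1:4


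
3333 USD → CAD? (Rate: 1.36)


Amount × rate = 3333 × 1.36
= 4532.88 CAD

4532.88 CAD


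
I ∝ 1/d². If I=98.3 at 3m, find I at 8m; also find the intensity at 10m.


I₁d₁² = I₂d₂²
I at 8m = 98.3 × (3/8)² = 98.3 × 9/64 = 884.7/64 ≈ 13.8234
I at 10m = 98.3 × (3/10)² = 98.3 × 9/100 = 884.7/100 = 8.8470
= 13.8234 and 8.8470

13.8234 and 8.8470


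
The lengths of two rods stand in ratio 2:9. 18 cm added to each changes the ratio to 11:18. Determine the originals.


Let A = 2k, B = 9k.
(2k + 18) / (9k + 18) = 11/18
Cross-multiply: 18(2k + 18) = 11(9k + 18)
36k + 324 = 99k + 198
36k - 99k = 198 - 324
-63k = -126
k = -126/-63 = 2
A = 2×2 = 4, B = 9×2 = 18
= A = 4, B = 18

A = 4, B = 18


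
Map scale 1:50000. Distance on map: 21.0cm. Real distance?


Real distance = map distance × scale
= 21.0cm × 50000
= 1050000 cm = 10500.0 m
= 10.500 km

10.500 km


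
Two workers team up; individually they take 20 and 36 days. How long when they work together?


Rate of A = 1/20 per day
Rate of B = 1/36 per day
Combined rate = 1/20 + 1/36 = 56/720 ≈ 0.0778 per day
Days = 1 / combined rate = 720/56
≈ 12.86 days

12.86 days


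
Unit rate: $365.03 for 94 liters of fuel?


Unit rate = total / quantity
= 365.03 / 94
= $3.88 per unit

$3.88 per unit


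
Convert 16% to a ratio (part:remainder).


16% means 16 parts out of 100; remainder = 84
Part : remainder = 16:84
GCD = 4
= 4:21

4:21


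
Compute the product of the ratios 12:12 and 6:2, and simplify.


Compound ratio = (12×6) : (12×2)
= 72:24
GCD = 24
= 3:1

3:1


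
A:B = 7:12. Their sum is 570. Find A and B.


Let A = 7k, B = 12k.
7k + 12k = 570
19k = 570 → k = 570/19 = 30
A = 7×30 = 210, B = 12×30 = 360
= A = 210, B = 360

A = 210, B = 360


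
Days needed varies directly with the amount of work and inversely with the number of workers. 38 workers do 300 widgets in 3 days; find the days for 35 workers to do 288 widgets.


Days ∝ work / workers, so d₂ = d₁ × (m₁/m₂) × (w₂/w₁)
Workers factor (inverse): 38/35 ≈ 1.0857
Work factor (direct): 288/300 = 0.9600
d₂ = 3 × 38/35 × 288/300 = (3 × 38 × 288) / (35 × 300) = 32832/10500
≈ 3.13 days

3.13 days


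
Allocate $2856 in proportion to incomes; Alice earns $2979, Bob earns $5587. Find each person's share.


Total income = 2979 + 5587 = $8566
Alice: $2856 × 2979/8566 = $993.23
Bob: $2856 × 5587/8566 = $1862.77
= Alice: $993.23, Bob: $1862.77

Alice: $993.23, Bob: $1862.77


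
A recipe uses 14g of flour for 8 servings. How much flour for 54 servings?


Direct proportion: y/x = constant
k = 14/8 = 1.7500
y₂ = k × 54 = 14 × 54 / 8 = 756/8
= 94.50

94.50


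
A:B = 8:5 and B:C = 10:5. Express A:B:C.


Match B: multiply A:B by 10 → 80:50
Multiply B:C by 5 → 50:25
Combined: 80:50:25
GCD = 5
= 16:10:5

16:10:5


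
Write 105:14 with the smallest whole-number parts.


GCD(105, 14) = 7
105/7 : 14/7
= 15:2

15:2


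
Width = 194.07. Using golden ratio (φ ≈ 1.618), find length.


φ = (1 + √5) / 2 ≈ 1.618
Length = width × φ = 194.07 × 1.618 = 314.00526
≈ 314.01

314.01


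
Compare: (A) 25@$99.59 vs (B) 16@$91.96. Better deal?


Deal A: $99.59/25 = $3.9836/unit
Deal B: $91.96/16 = $5.7475/unit
A is cheaper per unit
= Deal A

Deal A


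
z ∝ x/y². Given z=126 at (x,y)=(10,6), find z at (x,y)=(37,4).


z = k·x/y²
Solve for k using the known point: k = z·y²/x = 126×36/10 = 4536/10 = 453.6000
Now evaluate at x=37, y=4:
z = k × 37 / 16 = (4536 × 37) / (10 × 16) = 167832/160
= 1048.9500

1048.9500


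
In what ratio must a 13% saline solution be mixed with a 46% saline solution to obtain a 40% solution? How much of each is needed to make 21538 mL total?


Let x parts of 13% mix with y parts of 46%.
13x + 46y = 40(x + y)
13x + 46y = 40x + 40y
x(13 - 40) = y(40 - 46)
x/y = (46 - 40)/(40 - 13) = 6/27
Simplify: 2:9
Total parts = 11; one part = 21538/11 = 1958.00 mL
13% solution: 2×1958.00 = 3916.00 mL
46% solution: 9×1958.00 = 17622.00 mL
= ratio 2:9; 3916.00 mL and 17622.00 mL

ratio 2:9; 3916.00 mL and 17622.00 mL


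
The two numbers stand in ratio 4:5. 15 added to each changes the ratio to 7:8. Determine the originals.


Let A = 4k, B = 5k.
(4k + 15) / (5k + 15) = 7/8
Cross-multiply: 8(4k + 15) = 7(5k + 15)
32k + 120 = 35k + 105
32k - 35k = 105 - 120
-3k = -15
k = -15/-3 = 5
A = 4×5 = 20, B = 5×5 = 25
= A = 20, B = 25

A = 20, B = 25


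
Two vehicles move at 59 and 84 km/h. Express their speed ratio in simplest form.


Ratio = 59:84
GCD = 1
Simplified = 59:84
Time ratio (same distance) = 84:59
Speed ratio = 59:84

59:84


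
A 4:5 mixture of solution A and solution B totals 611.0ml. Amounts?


Total parts = 4 + 5 = 9
solution A: 611.0 × 4/9 = 271.6ml
solution B: 611.0 × 5/9 = 339.4ml
= 271.6ml and 339.4ml

271.6ml and 339.4ml


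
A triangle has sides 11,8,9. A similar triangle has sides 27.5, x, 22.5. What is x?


Scale factor = 27.5/11 = 2.5
Missing side = 8 × 2.5
= 20.0

20.0


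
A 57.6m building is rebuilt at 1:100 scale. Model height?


Model size = real / scale
= 57.6 / 100
= 0.5760 m

0.5760 m


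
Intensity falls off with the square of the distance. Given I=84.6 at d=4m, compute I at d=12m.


I₁d₁² = I₂d₂²
I₂ = I₁ × (d₁/d₂)²
= 84.6 × (4/12)²
= 84.6 × 16/144
= 1353.6/144
= 9.4000

9.4000


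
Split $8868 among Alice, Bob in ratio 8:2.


Total parts = 8 + 2 = 10
Alice: 8868 × 8/10 = 7094.40
Bob: 8868 × 2/10 = 1773.60
= Alice: $7094.40, Bob: $1773.60

Alice: $7094.40, Bob: $1773.60


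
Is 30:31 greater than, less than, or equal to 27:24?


30/31 = 0.9677
27/24 = 1.1250
0.9677 < 1.1250, so 30:31 is less
= less than

less than


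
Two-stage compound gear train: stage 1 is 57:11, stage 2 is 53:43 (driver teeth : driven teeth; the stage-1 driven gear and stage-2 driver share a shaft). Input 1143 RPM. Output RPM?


Stage 1: RPM_B = RPM_A × t_A/t_B = 1143 × 57/11 = 65151/11 ≈ 5922.82
B and C share a shaft → RPM_C = RPM_B
Stage 2: RPM_D = RPM_C × t_C/t_D = RPM_A × (t_A×t_C)/(t_B×t_D)
Overall ratio = (57×53)/(11×43) = 3021/473
RPM_D = 1143 × 3021/473 = 3453003/473
≈ 7300.22 RPM

7300.22 RPM


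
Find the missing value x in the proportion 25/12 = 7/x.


Cross multiply: 25 × x = 12 × 7
25x = 84
x = 84 / 25
= 3.36

3.36


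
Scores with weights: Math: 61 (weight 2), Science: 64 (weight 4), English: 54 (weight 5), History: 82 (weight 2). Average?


Numerator = 61×2 + 64×4 + 54×5 + 82×2
= 122 + 256 + 270 + 164
= 812
Total weight = 13
Weighted avg = 812/13
= 62.46

62.46


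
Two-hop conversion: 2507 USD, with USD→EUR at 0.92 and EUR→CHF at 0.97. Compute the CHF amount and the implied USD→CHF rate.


Step 1: 2507 USD × 0.92 = 2306.44 EUR
Step 2: 2306.44 EUR × 0.97 = 2237.25 CHF
Implied rate USD→CHF = 0.92 × 0.97 = 0.8924
= 2237.25 CHF; implied rate 0.8924 CHF/USD

2237.25 CHF; implied rate 0.8924 CHF/USD


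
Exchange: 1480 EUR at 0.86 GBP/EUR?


Amount × rate = 1480 × 0.86
= 1272.80 GBP

1272.80 GBP


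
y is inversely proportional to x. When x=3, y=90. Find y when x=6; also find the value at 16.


Inverse proportion: x × y = constant
k = 3 × 90 = 270
At x=6: k/6 = 45.00
At x=16: k/16 = 16.88
= 45.00 and 16.88

45.00 and 16.88


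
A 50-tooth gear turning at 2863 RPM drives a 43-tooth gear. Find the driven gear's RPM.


Gear ratio = 50:43 = 50:43
RPM_B = RPM_A × (teeth_A / teeth_B)
= 2863 × (50/43)
= 3329.1 RPM

3329.1 RPM


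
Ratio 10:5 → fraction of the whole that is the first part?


Total parts = 10 + 5 = 15
First part: 10/15 = 2/3
= 2/3

2/3


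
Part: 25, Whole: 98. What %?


Percentage = (part / whole) × 100
= (25 / 98) × 100
≈ 25.51%

25.51%


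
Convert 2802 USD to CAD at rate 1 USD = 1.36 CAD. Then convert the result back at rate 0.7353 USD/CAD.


Amount × rate = 2802 × 1.36 = 3810.72 CAD
Round-trip: 3810.72 × 0.7353 = 2802.02 USD
= 3810.72 CAD, then 2802.02 USD

3810.72 CAD, then 2802.02 USD


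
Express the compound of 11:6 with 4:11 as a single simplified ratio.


Compound ratio = (11×4) : (6×11)
= 44:66
GCD = 22
= 2:3

2:3


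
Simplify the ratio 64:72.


GCD(64, 72) = 8
64/8 : 72/8
= 8:9

8:9


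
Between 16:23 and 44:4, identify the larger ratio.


16/23 = 0.6957
44/4 = 11.0000
0.6957 < 11.0000, so 16:23 is less
= 44:4

44:4


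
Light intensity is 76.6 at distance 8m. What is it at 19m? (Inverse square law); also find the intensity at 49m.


I₁d₁² = I₂d₂²
I at 19m = 76.6 × (8/19)² = 76.6 × 64/361 = 4902.4/361 ≈ 13.5801
I at 49m = 76.6 × (8/49)² = 76.6 × 64/2401 = 4902.4/2401 ≈ 2.0418
= 13.5801 and 2.0418

13.5801 and 2.0418


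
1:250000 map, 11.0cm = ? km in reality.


Real distance = map distance × scale
= 11.0cm × 250000
= 2750000 cm = 27500.0 m
= 27.500 km

27.500 km


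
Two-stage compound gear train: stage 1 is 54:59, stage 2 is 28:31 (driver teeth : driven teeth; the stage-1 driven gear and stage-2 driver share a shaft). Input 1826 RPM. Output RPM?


Stage 1: RPM_B = RPM_A × t_A/t_B = 1826 × 54/59 = 98604/59 ≈ 1671.25
B and C share a shaft → RPM_C = RPM_B
Stage 2: RPM_D = RPM_C × t_C/t_D = RPM_A × (t_A×t_C)/(t_B×t_D)
Overall ratio = (54×28)/(59×31) = 1512/1829
RPM_D = 1826 × 1512/1829 = 2760912/1829
≈ 1509.52 RPM

1509.52 RPM


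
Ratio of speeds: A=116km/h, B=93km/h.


Ratio = 116:93
GCD = 1
Simplified = 116:93
Time ratio (same distance) = 93:116
Speed ratio = 116:93

116:93


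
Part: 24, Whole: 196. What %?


Percentage = (part / whole) × 100
= (24 / 196) × 100
≈ 12.24%

12.24%


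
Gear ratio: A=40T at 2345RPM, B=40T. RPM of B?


Gear ratio = 40:40 = 1:1
RPM_B = RPM_A × (teeth_A / teeth_B)
= 2345 × (40/40)
= 2345.0 RPM

2345.0 RPM


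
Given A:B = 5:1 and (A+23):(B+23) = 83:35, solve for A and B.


Let A = 5k, B = 1k.
(5k + 23) / (1k + 23) = 83/35
Cross-multiply: 35(5k + 23) = 83(1k + 23)
175k + 805 = 83k + 1909
175k - 83k = 1909 - 805
92k = 1104
k = 1104/92 = 12
A = 5×12 = 60, B = 1×12 = 12
= A = 60, B = 12

A = 60, B = 12


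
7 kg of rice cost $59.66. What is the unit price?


Unit rate = total / quantity
= 59.66 / 7
= $8.52 per unit

$8.52 per unit


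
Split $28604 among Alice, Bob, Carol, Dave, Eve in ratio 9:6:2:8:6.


Total parts = 9 + 6 + 2 + 8 + 6 = 31
Alice: 28604 × 9/31 = 8304.39
Bob: 28604 × 6/31 = 5536.26
Carol: 28604 × 2/31 = 1845.42
Dave: 28604 × 8/31 = 7381.68
Eve: 28604 × 6/31 = 5536.26
= Alice: $8304.39, Bob: $5536.26, Carol: $1845.42, Dave: $7381.68, Eve: $5536.26

Alice: $8304.39, Bob: $5536.26, Carol: $1845.42, Dave: $7381.68, Eve: $5536.26


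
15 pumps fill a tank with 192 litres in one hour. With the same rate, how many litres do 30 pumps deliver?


Direct proportion: y/x = constant
k = 192/15 = 12.8000
y₂ = k × 30 = 192 × 30 / 15 = 5760/15
= 384.00

384.00


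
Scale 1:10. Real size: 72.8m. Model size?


Model size = real / scale
= 72.8 / 10
= 7.2800 m

7.2800 m


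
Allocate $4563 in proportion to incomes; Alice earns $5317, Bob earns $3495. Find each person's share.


Total income = 5317 + 3495 = $8812
Alice: $4563 × 5317/8812 = $2753.23
Bob: $4563 × 3495/8812 = $1809.77
= Alice: $2753.23, Bob: $1809.77

Alice: $2753.23, Bob: $1809.77


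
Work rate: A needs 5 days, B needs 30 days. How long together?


Rate of A = 1/5 per day
Rate of B = 1/30 per day
Combined rate = 1/5 + 1/30 = 35/150 ≈ 0.2333 per day
Days = 1 / combined rate = 150/35
≈ 4.29 days

4.29 days


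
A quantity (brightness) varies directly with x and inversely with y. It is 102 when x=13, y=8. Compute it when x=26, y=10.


z = k·x/y
Solve for k using the known point: k = z·y/x = 102×8/13 = 816/13 ≈ 62.7692
Now evaluate at x=26, y=10:
z = k × 26 / 10 = (816 × 26) / (13 × 10) = 21216/130
= 163.2000

163.2000


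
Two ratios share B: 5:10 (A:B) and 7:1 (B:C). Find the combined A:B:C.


Match B: multiply A:B by 7 → 35:70
Multiply B:C by 10 → 70:10
Combined: 35:70:10
GCD = 5
= 7:14:2

7:14:2


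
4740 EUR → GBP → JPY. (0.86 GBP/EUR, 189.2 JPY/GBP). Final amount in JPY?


Step 1: 4740 EUR × 0.86 = 4076.40 GBP
Step 2: 4076.40 GBP × 189.2 = 771254.88 JPY
Implied rate EUR→JPY = 0.86 × 189.2 = 162.7120
= 771254.88 JPY

771254.88 JPY


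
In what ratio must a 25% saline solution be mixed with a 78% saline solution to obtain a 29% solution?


Let x parts of 25% mix with y parts of 78%.
25x + 78y = 29(x + y)
25x + 78y = 29x + 29y
x(25 - 29) = y(29 - 78)
x/y = (78 - 29)/(29 - 25) = 49/4
Simplify: 49:4
= 49:4

49:4


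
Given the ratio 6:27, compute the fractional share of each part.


Total parts = 6 + 27 = 33
First part: 6/33 = 2/11
Second part: 27/33 = 9/11
= 2/11 and 9/11

2/11 and 9/11


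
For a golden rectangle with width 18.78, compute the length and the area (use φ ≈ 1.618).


φ = (1 + √5) / 2 ≈ 1.618
Length = width × φ = 18.78 × 1.618 = 30.38604
≈ 30.39
Area = width × length = 18.78 × 30.38604 = 570.6498312 ≈ 570.65
= Length: 30.39, Area: 570.65

Length: 30.39, Area: 570.65


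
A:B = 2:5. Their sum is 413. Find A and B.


Let A = 2k, B = 5k.
2k + 5k = 413
7k = 413 → k = 413/7 = 59
A = 2×59 = 118, B = 5×59 = 295
= A = 118, B = 295

A = 118, B = 295


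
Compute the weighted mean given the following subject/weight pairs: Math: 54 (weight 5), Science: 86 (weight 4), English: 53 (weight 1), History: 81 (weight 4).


Numerator = 54×5 + 86×4 + 53×1 + 81×4
= 270 + 344 + 53 + 324
= 991
Total weight = 14
Weighted avg = 991/14
= 70.79

70.79


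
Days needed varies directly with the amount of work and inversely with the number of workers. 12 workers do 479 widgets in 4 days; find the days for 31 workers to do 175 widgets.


Days ∝ work / workers, so d₂ = d₁ × (m₁/m₂) × (w₂/w₁)
Workers factor (inverse): 12/31 ≈ 0.3871
Work factor (direct): 175/479 ≈ 0.3653
d₂ = 4 × 12/31 × 175/479 = (4 × 12 × 175) / (31 × 479) = 8400/14849
≈ 0.57 days

0.57 days


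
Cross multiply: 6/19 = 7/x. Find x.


Cross multiply: 6 × x = 19 × 7
6x = 133
x = 133 / 6
= 22.17

22.17


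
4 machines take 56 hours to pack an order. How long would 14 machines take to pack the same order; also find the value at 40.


Inverse proportion: x × y = constant
k = 4 × 56 = 224
At x=14: k/14 = 16.00
At x=40: k/40 = 5.60
= 16.00 and 5.60

16.00 and 5.60


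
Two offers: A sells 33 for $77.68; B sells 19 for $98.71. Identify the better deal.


Deal A: $77.68/33 = $2.3539/unit
Deal B: $98.71/19 = $5.1953/unit
A is cheaper per unit
= Deal A

Deal A


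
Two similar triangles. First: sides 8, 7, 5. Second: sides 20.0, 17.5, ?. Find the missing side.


Scale factor = 20.0/8 = 2.5
Missing side = 5 × 2.5
= 12.5

12.5


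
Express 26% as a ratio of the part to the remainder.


26% means 26 parts out of 100; remainder = 74
Part : remainder = 26:74
GCD = 2
= 13:37

13:37


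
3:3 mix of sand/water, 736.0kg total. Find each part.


Total parts = 3 + 3 = 6
sand: 736.0 × 3/6 = 368.0kg
water: 736.0 × 3/6 = 368.0kg
= 368.0kg and 368.0kg

368.0kg and 368.0kg


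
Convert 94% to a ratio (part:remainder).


94% means 94 parts out of 100; remainder = 6
Part : remainder = 94:6
GCD = 2
= 47:3

47:3


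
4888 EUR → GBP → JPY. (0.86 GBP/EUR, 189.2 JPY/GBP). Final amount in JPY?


Step 1: 4888 EUR × 0.86 = 4203.68 GBP
Step 2: 4203.68 GBP × 189.2 = 795336.26 JPY
Implied rate EUR→JPY = 0.86 × 189.2 = 162.7120
= 795336.26 JPY

795336.26 JPY


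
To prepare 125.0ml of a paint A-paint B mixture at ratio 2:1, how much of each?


Total parts = 2 + 1 = 3
paint A: 125.0 × 2/3 = 83.3ml
paint B: 125.0 × 1/3 = 41.7ml
= 83.3ml and 41.7ml

83.3ml and 41.7ml


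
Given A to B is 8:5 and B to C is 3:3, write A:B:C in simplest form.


Match B: multiply A:B by 3 → 24:15
Multiply B:C by 5 → 15:15
Combined: 24:15:15
GCD = 3
= 8:5:5

8:5:5


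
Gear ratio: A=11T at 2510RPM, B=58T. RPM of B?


Gear ratio = 11:58 = 11:58
RPM_B = RPM_A × (teeth_A / teeth_B)
= 2510 × (11/58)
= 476.0 RPM

476.0 RPM


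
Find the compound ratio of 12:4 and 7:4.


Compound ratio = (12×7) : (4×4)
= 84:16
GCD = 4
= 21:4

21:4


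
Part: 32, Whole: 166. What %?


Percentage = (part / whole) × 100
= (32 / 166) × 100
≈ 19.28%

19.28%


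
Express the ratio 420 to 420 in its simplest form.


GCD(420, 420) = 420
420/420 : 420/420
= 1:1

1:1


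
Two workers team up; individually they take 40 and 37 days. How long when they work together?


Rate of A = 1/40 per day
Rate of B = 1/37 per day
Combined rate = 1/40 + 1/37 = 77/1480 ≈ 0.0520 per day
Days = 1 / combined rate = 1480/77
≈ 19.22 days

19.22 days


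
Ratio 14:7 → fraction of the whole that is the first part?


Total parts = 14 + 7 = 21
First part: 14/21 = 2/3
= 2/3

2/3


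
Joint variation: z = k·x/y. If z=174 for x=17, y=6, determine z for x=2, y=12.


z = k·x/y
Solve for k using the known point: k = z·y/x = 174×6/17 = 1044/17 ≈ 61.4118
Now evaluate at x=2, y=12:
z = k × 2 / 12 = (1044 × 2) / (17 × 12) = 2088/204
≈ 10.2353

10.2353


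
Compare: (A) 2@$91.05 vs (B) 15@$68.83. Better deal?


Deal A: $91.05/2 = $45.5250/unit
Deal B: $68.83/15 = $4.5887/unit
B is cheaper per unit
= Deal B

Deal B


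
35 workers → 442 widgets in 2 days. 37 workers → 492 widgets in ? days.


Days ∝ work / workers, so d₂ = d₁ × (m₁/m₂) × (w₂/w₁)
Workers factor (inverse): 35/37 ≈ 0.9459
Work factor (direct): 492/442 ≈ 1.1131
d₂ = 2 × 35/37 × 492/442 = (2 × 35 × 492) / (37 × 442) = 34440/16354
≈ 2.11 days

2.11 days


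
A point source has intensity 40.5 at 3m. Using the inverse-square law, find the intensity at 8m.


I₁d₁² = I₂d₂²
I₂ = I₁ × (d₁/d₂)²
= 40.5 × (3/8)²
= 40.5 × 9/64
= 364.5/64
≈ 5.6953

5.6953


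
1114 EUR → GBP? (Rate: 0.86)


Amount × rate = 1114 × 0.86
= 958.04 GBP

958.04 GBP


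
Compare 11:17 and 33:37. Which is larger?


11/17 = 0.6471
33/37 = 0.8919
0.6471 < 0.8919, so 11:17 is less
= 33:37

33:37


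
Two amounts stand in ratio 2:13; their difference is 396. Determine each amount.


Let A = 2k, B = 13k.
13k - 2k = 396
11k = 396 → k = 396/11 = 36
A = 2×36 = 72, B = 13×36 = 468
= A = 72, B = 468

A = 72, B = 468


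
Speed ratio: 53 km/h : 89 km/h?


Ratio = 53:89
GCD = 1
Simplified = 53:89
Time ratio (same distance) = 89:53
Speed ratio = 53:89

53:89


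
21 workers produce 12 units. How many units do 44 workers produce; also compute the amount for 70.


Direct proportion: y/x = constant
k = 12/21 ≈ 0.5714
y at x=44: k × 44 = 12 × 44 / 21 = 528/21 ≈ 25.14
y at x=70: k × 70 = 12 × 70 / 21 = 840/21 = 40.00
= 25.14 and 40.00

25.14 and 40.00


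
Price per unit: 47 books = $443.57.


Unit rate = total / quantity
= 443.57 / 47
= $9.44 per unit

$9.44 per unit


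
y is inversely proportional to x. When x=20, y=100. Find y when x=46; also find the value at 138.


Inverse proportion: x × y = constant
k = 20 × 100 = 2000
At x=46: k/46 = 43.48
At x=138: k/138 = 14.49
= 43.48 and 14.49

43.48 and 14.49


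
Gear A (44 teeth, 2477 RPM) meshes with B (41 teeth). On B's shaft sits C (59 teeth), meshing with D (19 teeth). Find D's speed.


Stage 1: RPM_B = RPM_A × t_A/t_B = 2477 × 44/41 = 108988/41 ≈ 2658.24
B and C share a shaft → RPM_C = RPM_B
Stage 2: RPM_D = RPM_C × t_C/t_D = RPM_A × (t_A×t_C)/(t_B×t_D)
Overall ratio = (44×59)/(41×19) = 2596/779
RPM_D = 2477 × 2596/779 = 6430292/779
≈ 8254.55 RPM

8254.55 RPM


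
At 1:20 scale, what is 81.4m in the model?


Model size = real / scale
= 81.4 / 20
= 4.0700 m

4.0700 m


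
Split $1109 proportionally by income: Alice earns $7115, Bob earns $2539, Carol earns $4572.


Total income = 7115 + 2539 + 4572 = $14226
Alice: $1109 × 7115/14226 = $554.66
Bob: $1109 × 2539/14226 = $197.93
Carol: $1109 × 4572/14226 = $356.41
= Alice: $554.66, Bob: $197.93, Carol: $356.41

Alice: $554.66, Bob: $197.93, Carol: $356.41


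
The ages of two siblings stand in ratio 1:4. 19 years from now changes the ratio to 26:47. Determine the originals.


Let A = 1k, B = 4k.
(1k + 19) / (4k + 19) = 26/47
Cross-multiply: 47(1k + 19) = 26(4k + 19)
47k + 893 = 104k + 494
47k - 104k = 494 - 893
-57k = -399
k = -399/-57 = 7
A = 1×7 = 7, B = 4×7 = 28
= A = 7, B = 28

A = 7, B = 28


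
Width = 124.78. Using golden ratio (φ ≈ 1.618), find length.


φ = (1 + √5) / 2 ≈ 1.618
Length = width × φ = 124.78 × 1.618 = 201.89404
≈ 201.89

201.89


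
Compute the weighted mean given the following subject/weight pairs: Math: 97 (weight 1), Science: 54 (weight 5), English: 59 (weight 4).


Numerator = 97×1 + 54×5 + 59×4
= 97 + 270 + 236
= 603
Total weight = 10
Weighted avg = 603/10
= 60.30

60.30


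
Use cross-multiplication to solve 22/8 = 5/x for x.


Cross multiply: 22 × x = 8 × 5
22x = 40
x = 40 / 22
= 1.82

1.82


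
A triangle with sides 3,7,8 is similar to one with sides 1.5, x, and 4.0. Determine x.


Scale factor = 1.5/3 = 0.5
Missing side = 7 × 0.5
= 3.5

3.5


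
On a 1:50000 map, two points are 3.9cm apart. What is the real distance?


Real distance = map distance × scale
= 3.9cm × 50000
= 195000 cm = 1950.0 m
= 1.950 km

1.950 km


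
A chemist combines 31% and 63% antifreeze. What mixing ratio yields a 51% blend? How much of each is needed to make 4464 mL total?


Let x parts of 31% mix with y parts of 63%.
31x + 63y = 51(x + y)
31x + 63y = 51x + 51y
x(31 - 51) = y(51 - 63)
x/y = (63 - 51)/(51 - 31) = 12/20
Simplify: 3:5
Total parts = 8; one part = 4464/8 = 558.00 mL
31% solution: 3×558.00 = 1674.00 mL
63% solution: 5×558.00 = 2790.00 mL
= ratio 3:5; 1674.00 mL and 2790.00 mL

ratio 3:5; 1674.00 mL and 2790.00 mL


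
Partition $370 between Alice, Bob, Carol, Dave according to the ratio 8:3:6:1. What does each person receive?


Total parts = 8 + 3 + 6 + 1 = 18
Alice: 370 × 8/18 = 164.44
Bob: 370 × 3/18 = 61.67
Carol: 370 × 6/18 = 123.33
Dave: 370 × 1/18 = 20.56
= Alice: $164.44, Bob: $61.67, Carol: $123.33, Dave: $20.56

Alice: $164.44, Bob: $61.67, Carol: $123.33, Dave: $20.56


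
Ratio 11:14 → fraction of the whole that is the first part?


Total parts = 11 + 14 = 25
First part: 11/25 = 11/25
= 11/25

11/25


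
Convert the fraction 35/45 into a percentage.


Percentage = (part / whole) × 100
= (35 / 45) × 100
≈ 77.78%

77.78%


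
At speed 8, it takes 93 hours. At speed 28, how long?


Inverse proportion: x × y = constant
k = 8 × 93 = 744
y₂ = k / 28 = 744 / 28
= 26.57

26.57


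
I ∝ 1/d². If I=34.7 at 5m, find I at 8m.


I₁d₁² = I₂d₂²
I₂ = I₁ × (d₁/d₂)²
= 34.7 × (5/8)²
= 34.7 × 25/64
= 867.5/64
≈ 13.5547

13.5547


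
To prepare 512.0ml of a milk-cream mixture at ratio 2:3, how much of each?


Total parts = 2 + 3 = 5
milk: 512.0 × 2/5 = 204.8ml
cream: 512.0 × 3/5 = 307.2ml
= 204.8ml and 307.2ml

204.8ml and 307.2ml


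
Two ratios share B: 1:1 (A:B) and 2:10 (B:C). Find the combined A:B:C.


Match B: multiply A:B by 2 → 2:2
Multiply B:C by 1 → 2:10
Combined: 2:2:10
GCD = 2
= 1:1:5

1:1:5


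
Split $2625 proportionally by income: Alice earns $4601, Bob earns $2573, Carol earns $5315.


Total income = 4601 + 2573 + 5315 = $12489
Alice: $2625 × 4601/12489 = $967.06
Bob: $2625 × 2573/12489 = $540.81
Carol: $2625 × 5315/12489 = $1117.13
= Alice: $967.06, Bob: $540.81, Carol: $1117.13

Alice: $967.06, Bob: $540.81, Carol: $1117.13


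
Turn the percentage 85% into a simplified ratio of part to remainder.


85% means 85 parts out of 100; remainder = 15
Part : remainder = 85:15
GCD = 5
= 17:3

17:3


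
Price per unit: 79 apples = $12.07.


Unit rate = total / quantity
= 12.07 / 79
= $0.15 per unit

$0.15 per unit


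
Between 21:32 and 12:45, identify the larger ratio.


21/32 = 0.6562
12/45 = 0.2667
0.6562 > 0.2667, so 21:32 is greater
= 21:32

21:32


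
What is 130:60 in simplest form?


GCD(130, 60) = 10
130/10 : 60/10
= 13:6

13:6


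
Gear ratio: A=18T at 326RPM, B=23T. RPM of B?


Gear ratio = 18:23 = 18:23
RPM_B = RPM_A × (teeth_A / teeth_B)
= 326 × (18/23)
= 255.1 RPM

255.1 RPM


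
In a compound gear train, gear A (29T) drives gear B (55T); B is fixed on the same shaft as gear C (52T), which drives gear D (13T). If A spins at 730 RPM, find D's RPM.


Stage 1: RPM_B = RPM_A × t_A/t_B = 730 × 29/55 = 21170/55 ≈ 384.91
B and C share a shaft → RPM_C = RPM_B
Stage 2: RPM_D = RPM_C × t_C/t_D = RPM_A × (t_A×t_C)/(t_B×t_D)
Overall ratio = (29×52)/(55×13) = 1508/715
RPM_D = 730 × 1508/715 = 1100840/715
≈ 1539.64 RPM

1539.64 RPM


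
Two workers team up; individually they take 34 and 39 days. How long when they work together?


Rate of A = 1/34 per day
Rate of B = 1/39 per day
Combined rate = 1/34 + 1/39 = 73/1326 ≈ 0.0551 per day
Days = 1 / combined rate = 1326/73
≈ 18.16 days

18.16 days


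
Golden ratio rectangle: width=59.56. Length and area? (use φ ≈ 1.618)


φ = (1 + √5) / 2 ≈ 1.618
Length = width × φ = 59.56 × 1.618 = 96.36808
≈ 96.37
Area = width × length = 59.56 × 96.36808 = 5739.6828448 ≈ 5739.68
= Length: 96.37, Area: 5739.68

Length: 96.37, Area: 5739.68


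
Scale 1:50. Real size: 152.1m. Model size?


Model size = real / scale
= 152.1 / 50
= 3.0420 m

3.0420 m


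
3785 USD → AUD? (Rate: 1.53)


Amount × rate = 3785 × 1.53
= 5791.05 AUD

5791.05 AUD


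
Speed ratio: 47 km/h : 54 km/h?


Ratio = 47:54
GCD = 1
Simplified = 47:54
Time ratio (same distance) = 54:47
Speed ratio = 47:54

47:54


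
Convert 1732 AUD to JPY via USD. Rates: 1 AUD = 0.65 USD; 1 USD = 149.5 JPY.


Step 1: 1732 AUD × 0.65 = 1125.80 USD
Step 2: 1125.80 USD × 149.5 = 168307.10 JPY
Implied rate AUD→JPY = 0.65 × 149.5 = 97.1750
= 168307.10 JPY

168307.10 JPY


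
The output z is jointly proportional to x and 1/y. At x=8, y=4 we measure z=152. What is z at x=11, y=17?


z = k·x/y
Solve for k using the known point: k = z·y/x = 152×4/8 = 608/8 = 76.0000
Now evaluate at x=11, y=17:
z = k × 11 / 17 = (608 × 11) / (8 × 17) = 6688/136
≈ 49.1765

49.1765


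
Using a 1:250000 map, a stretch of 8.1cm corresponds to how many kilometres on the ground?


Real distance = map distance × scale
= 8.1cm × 250000
= 2025000 cm = 20250.0 m
= 20.250 km

20.250 km


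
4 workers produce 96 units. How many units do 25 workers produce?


Direct proportion: y/x = constant
k = 96/4 = 24.0000
y₂ = k × 25 = 96 × 25 / 4 = 2400/4
= 600.00

600.00


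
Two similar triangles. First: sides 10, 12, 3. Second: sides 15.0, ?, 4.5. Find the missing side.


Scale factor = 15.0/10 = 1.5
Missing side = 12 × 1.5
= 18.0

18.0


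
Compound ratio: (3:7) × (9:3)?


Compound ratio = (3×9) : (7×3)
= 27:21
GCD = 3
= 9:7

9:7


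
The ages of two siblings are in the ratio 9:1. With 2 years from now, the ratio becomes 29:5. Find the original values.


Let A = 9k, B = 1k.
(9k + 2) / (1k + 2) = 29/5
Cross-multiply: 5(9k + 2) = 29(1k + 2)
45k + 10 = 29k + 58
45k - 29k = 58 - 10
16k = 48
k = 48/16 = 3
A = 9×3 = 27, B = 1×3 = 3
= A = 27, B = 3

A = 27, B = 3


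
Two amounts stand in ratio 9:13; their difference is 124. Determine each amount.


Let A = 9k, B = 13k.
13k - 9k = 124
4k = 124 → k = 124/4 = 31
A = 9×31 = 279, B = 13×31 = 403
= A = 279, B = 403

A = 279, B = 403


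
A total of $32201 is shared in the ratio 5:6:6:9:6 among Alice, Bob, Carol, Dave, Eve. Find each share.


Total parts = 5 + 6 + 6 + 9 + 6 = 32
Alice: 32201 × 5/32 = 5031.41
Bob: 32201 × 6/32 = 6037.69
Carol: 32201 × 6/32 = 6037.69
Dave: 32201 × 9/32 = 9056.53
Eve: 32201 × 6/32 = 6037.69
= Alice: $5031.41, Bob: $6037.69, Carol: $6037.69, Dave: $9056.53, Eve: $6037.69

Alice: $5031.41, Bob: $6037.69, Carol: $6037.69, Dave: $9056.53, Eve: $6037.69


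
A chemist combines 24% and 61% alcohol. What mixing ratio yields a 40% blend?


Let x parts of 24% mix with y parts of 61%.
24x + 61y = 40(x + y)
24x + 61y = 40x + 40y
x(24 - 40) = y(40 - 61)
x/y = (61 - 40)/(40 - 24) = 21/16
Simplify: 21:16
= 21:16

21:16


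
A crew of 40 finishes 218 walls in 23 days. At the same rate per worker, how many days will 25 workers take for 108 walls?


Days ∝ work / workers, so d₂ = d₁ × (m₁/m₂) × (w₂/w₁)
Workers factor (inverse): 40/25 = 1.6000
Work factor (direct): 108/218 ≈ 0.4954
d₂ = 23 × 40/25 × 108/218 = (23 × 40 × 108) / (25 × 218) = 99360/5450
≈ 18.23 days

18.23 days


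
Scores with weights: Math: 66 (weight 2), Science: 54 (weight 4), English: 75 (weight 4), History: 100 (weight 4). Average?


Numerator = 66×2 + 54×4 + 75×4 + 100×4
= 132 + 216 + 300 + 400
= 1048
Total weight = 14
Weighted avg = 1048/14
= 74.86

74.86


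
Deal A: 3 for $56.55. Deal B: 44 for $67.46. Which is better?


Deal A: $56.55/3 = $18.8500/unit
Deal B: $67.46/44 = $1.5332/unit
B is cheaper per unit
= Deal B

Deal B


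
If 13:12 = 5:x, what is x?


Cross multiply: 13 × x = 12 × 5
13x = 60
x = 60 / 13
= 4.62

4.62


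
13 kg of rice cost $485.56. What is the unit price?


Unit rate = total / quantity
= 485.56 / 13
= $37.35 per unit

$37.35 per unit


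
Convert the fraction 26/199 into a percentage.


Percentage = (part / whole) × 100
= (26 / 199) × 100
≈ 13.07%

13.07%


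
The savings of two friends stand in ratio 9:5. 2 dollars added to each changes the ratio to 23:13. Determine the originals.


Let A = 9k, B = 5k.
(9k + 2) / (5k + 2) = 23/13
Cross-multiply: 13(9k + 2) = 23(5k + 2)
117k + 26 = 115k + 46
117k - 115k = 46 - 26
2k = 20
k = 20/2 = 10
A = 9×10 = 90, B = 5×10 = 50
= A = 90, B = 50

A = 90, B = 50


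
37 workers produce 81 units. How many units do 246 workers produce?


Direct proportion: y/x = constant
k = 81/37 ≈ 2.1892
y₂ = k × 246 = 81 × 246 / 37 = 19926/37
≈ 538.54

538.54


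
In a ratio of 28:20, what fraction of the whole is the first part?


Total parts = 28 + 20 = 48
First part: 28/48 = 7/12
= 7/12

7/12


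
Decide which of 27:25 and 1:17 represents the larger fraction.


27/25 = 1.0800
1/17 = 0.0588
1.0800 > 0.0588, so 27:25 is greater
= 27:25

27:25


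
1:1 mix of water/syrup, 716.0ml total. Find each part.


Total parts = 1 + 1 = 2
water: 716.0 × 1/2 = 358.0ml
syrup: 716.0 × 1/2 = 358.0ml
= 358.0ml and 358.0ml

358.0ml and 358.0ml


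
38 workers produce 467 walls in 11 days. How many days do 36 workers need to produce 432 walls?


Days ∝ work / workers, so d₂ = d₁ × (m₁/m₂) × (w₂/w₁)
Workers factor (inverse): 38/36 ≈ 1.0556
Work factor (direct): 432/467 ≈ 0.9251
d₂ = 11 × 38/36 × 432/467 = (11 × 38 × 432) / (36 × 467) = 180576/16812
≈ 10.74 days

10.74 days


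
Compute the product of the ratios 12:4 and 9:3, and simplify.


Compound ratio = (12×9) : (4×3)
= 108:12
GCD = 12
= 9:1

9:1


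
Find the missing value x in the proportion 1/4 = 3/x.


Cross multiply: 1 × x = 4 × 3
1x = 12
x = 12 / 1
= 12.00

12.00


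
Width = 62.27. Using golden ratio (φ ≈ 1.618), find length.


φ = (1 + √5) / 2 ≈ 1.618
Length = width × φ = 62.27 × 1.618 = 100.75286
≈ 100.75

100.75


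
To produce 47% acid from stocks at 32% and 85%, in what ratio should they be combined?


Let x parts of 32% mix with y parts of 85%.
32x + 85y = 47(x + y)
32x + 85y = 47x + 47y
x(32 - 47) = y(47 - 85)
x/y = (85 - 47)/(47 - 32) = 38/15
Simplify: 38:15
= 38:15

38:15


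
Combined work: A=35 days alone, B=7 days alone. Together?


Rate of A = 1/35 per day
Rate of B = 1/7 per day
Combined rate = 1/35 + 1/7 = 42/245 ≈ 0.1714 per day
Days = 1 / combined rate = 245/42
≈ 5.83 days

5.83 days


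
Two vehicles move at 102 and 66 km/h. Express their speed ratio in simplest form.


Ratio = 102:66
GCD = 6
Simplified = 17:11
Time ratio (same distance) = 11:17
Speed ratio = 17:11

17:11


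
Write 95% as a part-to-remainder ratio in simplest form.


95% means 95 parts out of 100; remainder = 5
Part : remainder = 95:5
GCD = 5
= 19:1

19:1


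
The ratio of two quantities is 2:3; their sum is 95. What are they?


Let A = 2k, B = 3k.
2k + 3k = 95
5k = 95 → k = 95/5 = 19
A = 2×19 = 38, B = 3×19 = 57
= A = 38, B = 57

A = 38, B = 57


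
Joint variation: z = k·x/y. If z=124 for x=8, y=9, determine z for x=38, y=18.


z = k·x/y
Solve for k using the known point: k = z·y/x = 124×9/8 = 1116/8 = 139.5000
Now evaluate at x=38, y=18:
z = k × 38 / 18 = (1116 × 38) / (8 × 18) = 42408/144
= 294.5000

294.5000


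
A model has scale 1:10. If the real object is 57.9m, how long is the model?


Model size = real / scale
= 57.9 / 10
= 5.7900 m

5.7900 m


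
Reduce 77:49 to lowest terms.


GCD(77, 49) = 7
77/7 : 49/7
= 11:7

11:7


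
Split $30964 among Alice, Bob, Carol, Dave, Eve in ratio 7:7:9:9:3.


Total parts = 7 + 7 + 9 + 9 + 3 = 35
Alice: 30964 × 7/35 = 6192.80
Bob: 30964 × 7/35 = 6192.80
Carol: 30964 × 9/35 = 7962.17
Dave: 30964 × 9/35 = 7962.17
Eve: 30964 × 3/35 = 2654.06
= Alice: $6192.80, Bob: $6192.80, Carol: $7962.17, Dave: $7962.17, Eve: $2654.06

Alice: $6192.80, Bob: $6192.80, Carol: $7962.17, Dave: $7962.17, Eve: $2654.06


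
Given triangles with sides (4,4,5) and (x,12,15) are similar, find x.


Scale factor = 12/4 = 3
Missing side = 4 × 3
= 12.0

12.0


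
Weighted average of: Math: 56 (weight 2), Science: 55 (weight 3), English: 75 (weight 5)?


Numerator = 56×2 + 55×3 + 75×5
= 112 + 165 + 375
= 652
Total weight = 10
Weighted avg = 652/10
= 65.20

65.20


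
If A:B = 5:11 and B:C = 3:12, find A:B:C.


Match B: multiply A:B by 3 → 15:33
Multiply B:C by 11 → 33:132
Combined: 15:33:132
GCD = 3
= 5:11:44

5:11:44


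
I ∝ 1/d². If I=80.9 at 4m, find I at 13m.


I₁d₁² = I₂d₂²
I₂ = I₁ × (d₁/d₂)²
= 80.9 × (4/13)²
= 80.9 × 16/169
= 1294.4/169
≈ 7.6592

7.6592


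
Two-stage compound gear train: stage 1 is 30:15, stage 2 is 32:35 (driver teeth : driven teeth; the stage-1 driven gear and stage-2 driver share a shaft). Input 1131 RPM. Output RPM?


Stage 1: RPM_B = RPM_A × t_A/t_B = 1131 × 30/15 = 33930/15 = 2262.00
B and C share a shaft → RPM_C = RPM_B
Stage 2: RPM_D = RPM_C × t_C/t_D = RPM_A × (t_A×t_C)/(t_B×t_D)
Overall ratio = (30×32)/(15×35) = 960/525
RPM_D = 1131 × 960/525 = 1085760/525
≈ 2068.11 RPM

2068.11 RPM


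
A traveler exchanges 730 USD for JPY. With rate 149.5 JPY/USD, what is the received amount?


Amount × rate = 730 × 149.5
= 109135.00 JPY

109135.00 JPY


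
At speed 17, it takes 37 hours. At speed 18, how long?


Inverse proportion: x × y = constant
k = 17 × 37 = 629
y₂ = k / 18 = 629 / 18
= 34.94

34.94


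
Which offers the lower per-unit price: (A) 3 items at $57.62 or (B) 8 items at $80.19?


Deal A: $57.62/3 = $19.2067/unit
Deal B: $80.19/8 = $10.0238/unit
B is cheaper per unit
= Deal B

Deal B


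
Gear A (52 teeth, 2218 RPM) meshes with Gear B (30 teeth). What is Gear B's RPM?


Gear ratio = 52:30 = 26:15
RPM_B = RPM_A × (teeth_A / teeth_B)
= 2218 × (52/30)
= 3844.5 RPM

3844.5 RPM


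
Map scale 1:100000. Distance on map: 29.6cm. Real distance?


Real distance = map distance × scale
= 29.6cm × 100000
= 2960000 cm = 29600.0 m
= 29.600 km

29.600 km


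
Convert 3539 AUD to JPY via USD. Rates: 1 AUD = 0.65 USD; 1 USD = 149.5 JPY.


Step 1: 3539 AUD × 0.65 = 2300.35 USD
Step 2: 2300.35 USD × 149.5 = 343902.33 JPY
Implied rate AUD→JPY = 0.65 × 149.5 = 97.1750
= 343902.33 JPY

343902.33 JPY


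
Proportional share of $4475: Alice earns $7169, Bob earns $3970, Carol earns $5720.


Total income = 7169 + 3970 + 5720 = $16859
Alice: $4475 × 7169/16859 = $1902.92
Bob: $4475 × 3970/16859 = $1053.78
Carol: $4475 × 5720/16859 = $1518.30
= Alice: $1902.92, Bob: $1053.78, Carol: $1518.30

Alice: $1902.92, Bob: $1053.78, Carol: $1518.30


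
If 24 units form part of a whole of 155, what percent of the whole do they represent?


Percentage = (part / whole) × 100
= (24 / 155) × 100
≈ 15.48%

15.48%


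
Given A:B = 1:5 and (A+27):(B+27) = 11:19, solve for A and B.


Let A = 1k, B = 5k.
(1k + 27) / (5k + 27) = 11/19
Cross-multiply: 19(1k + 27) = 11(5k + 27)
19k + 513 = 55k + 297
19k - 55k = 297 - 513
-36k = -216
k = -216/-36 = 6
A = 1×6 = 6, B = 5×6 = 30
= A = 6, B = 30

A = 6, B = 30


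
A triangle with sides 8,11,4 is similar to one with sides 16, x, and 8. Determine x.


Scale factor = 16/8 = 2
Missing side = 11 × 2
= 22.0

22.0


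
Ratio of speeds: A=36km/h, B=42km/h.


Ratio = 36:42
GCD = 6
Simplified = 6:7
Time ratio (same distance) = 7:6
Speed ratio = 6:7

6:7


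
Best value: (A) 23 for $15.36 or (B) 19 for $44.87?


Deal A: $15.36/23 = $0.6678/unit
Deal B: $44.87/19 = $2.3616/unit
A is cheaper per unit
= Deal A

Deal A


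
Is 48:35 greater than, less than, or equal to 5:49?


48/35 = 1.3714
5/49 = 0.1020
1.3714 > 0.1020, so 48:35 is greater
= greater than

greater than


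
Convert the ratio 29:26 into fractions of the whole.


Total parts = 29 + 26 = 55
First part: 29/55 = 29/55
Second part: 26/55 = 26/55
= 29/55 and 26/55

29/55 and 26/55
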